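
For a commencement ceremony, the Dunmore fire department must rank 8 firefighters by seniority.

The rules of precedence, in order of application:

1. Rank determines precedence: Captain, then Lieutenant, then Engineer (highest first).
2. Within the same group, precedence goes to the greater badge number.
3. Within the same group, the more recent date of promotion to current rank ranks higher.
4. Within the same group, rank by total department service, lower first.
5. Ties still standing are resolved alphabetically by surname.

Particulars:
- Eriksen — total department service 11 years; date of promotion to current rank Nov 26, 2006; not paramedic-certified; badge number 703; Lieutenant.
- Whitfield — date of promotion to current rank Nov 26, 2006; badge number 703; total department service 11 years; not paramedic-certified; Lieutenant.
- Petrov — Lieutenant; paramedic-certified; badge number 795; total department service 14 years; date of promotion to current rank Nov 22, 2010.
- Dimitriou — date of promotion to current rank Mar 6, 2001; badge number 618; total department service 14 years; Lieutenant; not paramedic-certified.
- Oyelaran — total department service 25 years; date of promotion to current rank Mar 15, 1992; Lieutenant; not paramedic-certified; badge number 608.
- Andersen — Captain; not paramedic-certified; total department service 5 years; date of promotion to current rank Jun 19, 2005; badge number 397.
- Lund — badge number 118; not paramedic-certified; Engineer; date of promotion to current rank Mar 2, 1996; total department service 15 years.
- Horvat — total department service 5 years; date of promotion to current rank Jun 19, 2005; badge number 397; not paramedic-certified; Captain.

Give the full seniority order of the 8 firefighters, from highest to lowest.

By rank: Andersen and Horvat (Captain); then Petrov, Eriksen, Whitfield, Dimitriou and Oyelaran (Lieutenant); then Lund (Engineer).
Andersen and Horvat both have badge number 397, so the next rule applies.
Andersen and Horvat both have date of promotion to current rank Jun 19, 2005, so the next rule applies.
Andersen and Horvat both have total department service 5 years, so the next rule applies.
Among Andersen and Horvat, alphabetically by surname: Andersen before Horvat.
Among Petrov, Eriksen, Whitfield, Dimitriou and Oyelaran, by badge number (higher first): Petrov (795) before Eriksen and Whitfield (703) before Dimitriou (618) before Oyelaran (608).
Eriksen and Whitfield both have date of promotion to current rank Nov 26, 2006, so the next rule applies.
Eriksen and Whitfield both have total department service 11 years, so the next rule applies.
Among Eriksen and Whitfield, alphabetically by surname: Eriksen before Whitfield.
Full order: Andersen, Horvat, Petrov, Eriksen, Whitfield, Dimitriou, Oyelaran, Lund.

Andersen, Horvat, Petrov, Eriksen, Whitfield, Dimitriou, Oyelaran, Lund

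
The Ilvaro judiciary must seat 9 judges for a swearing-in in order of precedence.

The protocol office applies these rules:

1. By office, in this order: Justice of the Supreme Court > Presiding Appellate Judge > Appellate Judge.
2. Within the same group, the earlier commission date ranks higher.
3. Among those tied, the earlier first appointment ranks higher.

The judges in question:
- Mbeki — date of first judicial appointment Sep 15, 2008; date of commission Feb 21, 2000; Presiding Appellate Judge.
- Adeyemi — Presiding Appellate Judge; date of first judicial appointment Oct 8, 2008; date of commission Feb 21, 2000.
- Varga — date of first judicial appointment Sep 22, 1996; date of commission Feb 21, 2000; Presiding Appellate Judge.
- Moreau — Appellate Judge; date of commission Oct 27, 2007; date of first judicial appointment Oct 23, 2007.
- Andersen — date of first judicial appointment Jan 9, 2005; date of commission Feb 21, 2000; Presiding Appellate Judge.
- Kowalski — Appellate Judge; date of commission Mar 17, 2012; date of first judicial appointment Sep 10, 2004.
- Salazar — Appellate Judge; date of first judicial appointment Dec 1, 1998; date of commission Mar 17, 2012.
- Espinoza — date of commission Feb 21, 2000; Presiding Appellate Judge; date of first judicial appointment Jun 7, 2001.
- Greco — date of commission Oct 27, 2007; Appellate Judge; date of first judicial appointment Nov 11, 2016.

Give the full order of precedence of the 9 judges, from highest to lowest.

Varga, Espinoza, Andersen, Mbeki, Adeyemi, Moreau, Greco, Salazar, Kowalski

By office: Varga, Espinoza, Andersen, Mbeki and Adeyemi (Presiding Appellate Judge); then Moreau, Greco, Salazar and Kowalski (Appellate Judge).
Varga, Espinoza, Andersen, Mbeki and Adeyemi all have date of commission Feb 21, 2000, so the next rule applies.
Among Varga, Espinoza, Andersen, Mbeki and Adeyemi, by date of first judicial appointment (earlier first): Varga (Sep 22, 1996) before Espinoza (Jun 7, 2001) before Andersen (Jan 9, 2005) before Mbeki (Sep 15, 2008) before Adeyemi (Oct 8, 2008).
Among Moreau, Greco, Salazar and Kowalski, by date of commission (earlier first): Moreau and Greco (Oct 27, 2007) before Salazar and Kowalski (Mar 17, 2012).
Among Moreau and Greco, by date of first judicial appointment (earlier first): Moreau (Oct 23, 2007) before Greco (Nov 11, 2016).
Among Salazar and Kowalski, by date of first judicial appointment (earlier first): Salazar (Dec 1, 1998) before Kowalski (Sep 10, 2004).
Full order: Varga, Espinoza, Andersen, Mbeki, Adeyemi, Moreau, Greco, Salazar, Kowalski.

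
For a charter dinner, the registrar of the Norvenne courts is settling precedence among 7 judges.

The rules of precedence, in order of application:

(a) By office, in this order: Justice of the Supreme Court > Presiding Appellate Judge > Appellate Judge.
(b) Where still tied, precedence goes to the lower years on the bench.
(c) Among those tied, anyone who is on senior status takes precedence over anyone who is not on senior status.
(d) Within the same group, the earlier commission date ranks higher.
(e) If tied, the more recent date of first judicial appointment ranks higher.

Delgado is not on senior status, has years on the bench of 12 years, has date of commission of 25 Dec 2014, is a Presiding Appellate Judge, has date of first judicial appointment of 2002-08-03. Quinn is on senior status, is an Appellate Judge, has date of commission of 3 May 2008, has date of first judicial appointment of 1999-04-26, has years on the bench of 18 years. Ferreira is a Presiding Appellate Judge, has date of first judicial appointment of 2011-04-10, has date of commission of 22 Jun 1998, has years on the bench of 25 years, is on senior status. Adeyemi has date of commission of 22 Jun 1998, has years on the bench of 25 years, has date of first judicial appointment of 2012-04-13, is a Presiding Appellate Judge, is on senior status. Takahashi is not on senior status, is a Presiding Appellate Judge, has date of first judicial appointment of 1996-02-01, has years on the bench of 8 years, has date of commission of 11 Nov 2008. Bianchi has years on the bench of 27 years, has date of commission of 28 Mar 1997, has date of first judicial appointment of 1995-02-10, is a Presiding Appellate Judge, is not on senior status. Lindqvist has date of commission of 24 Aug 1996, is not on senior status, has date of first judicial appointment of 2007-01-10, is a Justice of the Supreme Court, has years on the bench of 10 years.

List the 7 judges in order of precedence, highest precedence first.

By office: Lindqvist (Justice of the Supreme Court); then Takahashi, Delgado, Adeyemi, Ferreira and Bianchi (Presiding Appellate Judge); then Quinn (Appellate Judge).
Among Takahashi, Delgado, Adeyemi, Ferreira and Bianchi, by years on the bench (lower first): Takahashi (8 years) before Delgado (12 years) before Adeyemi and Ferreira (25 years) before Bianchi (27 years).
Adeyemi and Ferreira are each on senior status, so the next rule applies.
Adeyemi and Ferreira both have date of commission 22 Jun 1998, so the next rule applies.
Among Adeyemi and Ferreira, by date of first judicial appointment (later first): Adeyemi (2012-04-13) before Ferreira (2011-04-10).
Full order: Lindqvist, Takahashi, Delgado, Adeyemi, Ferreira, Bianchi, Quinn.

Lindqvist, Takahashi, Delgado, Adeyemi, Ferreira, Bianchi, Quinn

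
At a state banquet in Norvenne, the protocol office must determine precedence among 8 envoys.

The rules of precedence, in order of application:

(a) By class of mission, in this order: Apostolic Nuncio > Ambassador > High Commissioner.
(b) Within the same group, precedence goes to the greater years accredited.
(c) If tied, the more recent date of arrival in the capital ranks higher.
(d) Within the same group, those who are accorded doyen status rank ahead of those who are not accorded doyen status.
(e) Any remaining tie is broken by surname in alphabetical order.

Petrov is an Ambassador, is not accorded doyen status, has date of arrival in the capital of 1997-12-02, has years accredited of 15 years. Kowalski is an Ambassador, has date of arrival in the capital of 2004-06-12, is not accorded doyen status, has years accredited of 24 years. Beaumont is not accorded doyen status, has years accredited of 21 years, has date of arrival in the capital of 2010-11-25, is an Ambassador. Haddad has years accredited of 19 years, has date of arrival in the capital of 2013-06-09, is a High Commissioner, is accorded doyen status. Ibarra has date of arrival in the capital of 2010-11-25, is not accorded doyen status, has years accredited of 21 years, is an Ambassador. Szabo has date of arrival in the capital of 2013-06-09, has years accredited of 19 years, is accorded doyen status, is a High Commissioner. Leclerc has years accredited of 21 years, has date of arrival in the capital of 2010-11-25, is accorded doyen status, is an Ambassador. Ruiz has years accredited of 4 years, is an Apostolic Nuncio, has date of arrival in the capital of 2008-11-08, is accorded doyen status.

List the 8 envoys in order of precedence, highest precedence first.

By class of mission: Ruiz (Apostolic Nuncio); then Kowalski, Leclerc, Beaumont, Ibarra and Petrov (Ambassador); then Haddad and Szabo (High Commissioner).
Among Kowalski, Leclerc, Beaumont, Ibarra and Petrov, by years accredited (higher first): Kowalski (24 years) before Leclerc, Beaumont and Ibarra (21 years) before Petrov (15 years).
Leclerc, Beaumont and Ibarra all have date of arrival in the capital 2010-11-25, so the next rule applies.
Among Leclerc, Beaumont and Ibarra, accorded doyen status before not accorded doyen status: Leclerc (accorded doyen status) before Beaumont and Ibarra (not accorded doyen status).
Among Beaumont and Ibarra, alphabetically by surname: Beaumont before Ibarra.
Haddad and Szabo both have years accredited 19 years, so the next rule applies.
Haddad and Szabo both have date of arrival in the capital 2013-06-09, so the next rule applies.
Haddad and Szabo are each accorded doyen status, so the next rule applies.
Among Haddad and Szabo, alphabetically by surname: Haddad before Szabo.
Full order: Ruiz, Kowalski, Leclerc, Beaumont, Ibarra, Petrov, Haddad, Szabo.

Ruiz, Kowalski, Leclerc, Beaumont, Ibarra, Petrov, Haddad, Szabo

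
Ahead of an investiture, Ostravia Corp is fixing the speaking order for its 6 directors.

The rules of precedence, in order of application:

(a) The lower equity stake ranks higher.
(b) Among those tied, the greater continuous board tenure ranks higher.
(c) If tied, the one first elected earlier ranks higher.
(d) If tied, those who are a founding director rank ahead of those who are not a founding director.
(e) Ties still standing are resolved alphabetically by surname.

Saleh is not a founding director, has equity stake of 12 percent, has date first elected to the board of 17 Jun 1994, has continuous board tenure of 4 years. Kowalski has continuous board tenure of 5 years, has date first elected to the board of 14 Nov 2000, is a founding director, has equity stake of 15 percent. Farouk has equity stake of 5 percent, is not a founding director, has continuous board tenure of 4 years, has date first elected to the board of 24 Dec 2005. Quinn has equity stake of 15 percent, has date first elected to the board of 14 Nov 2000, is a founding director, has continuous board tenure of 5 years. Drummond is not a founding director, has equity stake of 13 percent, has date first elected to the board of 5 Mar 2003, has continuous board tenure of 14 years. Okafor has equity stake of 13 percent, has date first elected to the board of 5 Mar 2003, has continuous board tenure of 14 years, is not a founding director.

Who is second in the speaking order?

Saleh

By equity stake (lower first): Farouk (5 percent); then Saleh (12 percent); then Drummond and Okafor (both 13 percent); then Kowalski and Quinn (both 15 percent).
Drummond and Okafor both have continuous board tenure 14 years, so the next rule applies.
Drummond and Okafor both have date first elected to the board 5 Mar 2003, so the next rule applies.
Drummond and Okafor are each not a founding director, so the next rule applies.
Among Drummond and Okafor, alphabetically by surname: Drummond before Okafor.
Kowalski and Quinn both have continuous board tenure 5 years, so the next rule applies.
Kowalski and Quinn both have date first elected to the board 14 Nov 2000, so the next rule applies.
Kowalski and Quinn are each a founding director, so the next rule applies.
Among Kowalski and Quinn, alphabetically by surname: Kowalski before Quinn.
Order: Farouk, Saleh, Drummond, Okafor, Kowalski, Quinn.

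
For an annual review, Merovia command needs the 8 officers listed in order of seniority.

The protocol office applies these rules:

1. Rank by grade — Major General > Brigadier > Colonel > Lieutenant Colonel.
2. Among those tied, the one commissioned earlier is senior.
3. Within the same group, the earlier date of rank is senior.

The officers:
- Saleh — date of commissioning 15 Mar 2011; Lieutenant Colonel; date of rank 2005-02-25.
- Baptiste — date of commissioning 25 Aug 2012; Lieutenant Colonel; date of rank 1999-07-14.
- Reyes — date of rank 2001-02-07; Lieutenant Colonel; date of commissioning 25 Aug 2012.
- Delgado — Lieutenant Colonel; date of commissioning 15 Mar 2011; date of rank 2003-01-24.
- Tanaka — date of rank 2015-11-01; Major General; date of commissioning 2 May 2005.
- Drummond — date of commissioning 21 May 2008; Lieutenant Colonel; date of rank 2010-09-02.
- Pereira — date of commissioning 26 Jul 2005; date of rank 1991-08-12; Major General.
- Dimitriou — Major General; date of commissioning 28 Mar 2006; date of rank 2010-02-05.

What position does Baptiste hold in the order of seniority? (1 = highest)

By grade: Tanaka, Pereira and Dimitriou (Major General); then Drummond, Delgado, Saleh, Baptiste and Reyes (Lieutenant Colonel).
Among Tanaka, Pereira and Dimitriou, by date of commissioning (earlier first): Tanaka (2 May 2005) before Pereira (26 Jul 2005) before Dimitriou (28 Mar 2006).
Among Drummond, Delgado, Saleh, Baptiste and Reyes, by date of commissioning (earlier first): Drummond (21 May 2008) before Delgado and Saleh (15 Mar 2011) before Baptiste and Reyes (25 Aug 2012).
Among Delgado and Saleh, by date of rank (earlier first): Delgado (2003-01-24) before Saleh (2005-02-25).
Among Baptiste and Reyes, by date of rank (earlier first): Baptiste (1999-07-14) before Reyes (2001-02-07).
Order: Tanaka, Pereira, Dimitriou, Drummond, Delgado, Saleh, Baptiste, Reyes. So position 7.

7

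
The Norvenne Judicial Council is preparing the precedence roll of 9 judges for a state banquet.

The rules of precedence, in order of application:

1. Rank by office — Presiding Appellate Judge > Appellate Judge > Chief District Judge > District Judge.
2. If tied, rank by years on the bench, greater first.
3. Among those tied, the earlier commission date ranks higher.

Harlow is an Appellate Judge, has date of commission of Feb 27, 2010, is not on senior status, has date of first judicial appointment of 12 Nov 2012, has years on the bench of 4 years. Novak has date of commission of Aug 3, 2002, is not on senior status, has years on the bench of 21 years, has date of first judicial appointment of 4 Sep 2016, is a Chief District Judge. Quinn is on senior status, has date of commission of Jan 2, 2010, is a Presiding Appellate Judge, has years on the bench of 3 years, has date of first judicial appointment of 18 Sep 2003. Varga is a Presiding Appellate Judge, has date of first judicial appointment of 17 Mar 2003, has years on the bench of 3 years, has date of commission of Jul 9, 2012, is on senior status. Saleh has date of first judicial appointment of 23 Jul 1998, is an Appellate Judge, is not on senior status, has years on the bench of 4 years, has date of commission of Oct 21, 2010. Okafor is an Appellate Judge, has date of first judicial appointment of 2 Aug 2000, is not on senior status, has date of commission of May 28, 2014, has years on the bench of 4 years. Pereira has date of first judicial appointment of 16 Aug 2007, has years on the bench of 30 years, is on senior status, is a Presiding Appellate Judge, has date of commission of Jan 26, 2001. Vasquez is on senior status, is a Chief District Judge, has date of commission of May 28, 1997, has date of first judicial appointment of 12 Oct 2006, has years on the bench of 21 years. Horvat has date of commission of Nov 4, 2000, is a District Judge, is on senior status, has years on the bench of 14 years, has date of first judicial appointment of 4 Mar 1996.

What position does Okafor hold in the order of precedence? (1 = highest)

6

By office: Pereira, Quinn and Varga (Presiding Appellate Judge); then Harlow, Saleh and Okafor (Appellate Judge); then Vasquez and Novak (Chief District Judge); then Horvat (District Judge).
Among Pereira, Quinn and Varga, by years on the bench (higher first): Pereira (30 years) before Quinn and Varga (3 years).
Among Quinn and Varga, by date of commission (earlier first): Quinn (Jan 2, 2010) before Varga (Jul 9, 2012).
Harlow, Saleh and Okafor all have years on the bench 4 years, so the next rule applies.
Among Harlow, Saleh and Okafor, by date of commission (earlier first): Harlow (Feb 27, 2010) before Saleh (Oct 21, 2010) before Okafor (May 28, 2014).
Vasquez and Novak both have years on the bench 21 years, so the next rule applies.
Among Vasquez and Novak, by date of commission (earlier first): Vasquez (May 28, 1997) before Novak (Aug 3, 2002).
Order: Pereira, Quinn, Varga, Harlow, Saleh, Okafor, Vasquez, Novak, Horvat. So position 6.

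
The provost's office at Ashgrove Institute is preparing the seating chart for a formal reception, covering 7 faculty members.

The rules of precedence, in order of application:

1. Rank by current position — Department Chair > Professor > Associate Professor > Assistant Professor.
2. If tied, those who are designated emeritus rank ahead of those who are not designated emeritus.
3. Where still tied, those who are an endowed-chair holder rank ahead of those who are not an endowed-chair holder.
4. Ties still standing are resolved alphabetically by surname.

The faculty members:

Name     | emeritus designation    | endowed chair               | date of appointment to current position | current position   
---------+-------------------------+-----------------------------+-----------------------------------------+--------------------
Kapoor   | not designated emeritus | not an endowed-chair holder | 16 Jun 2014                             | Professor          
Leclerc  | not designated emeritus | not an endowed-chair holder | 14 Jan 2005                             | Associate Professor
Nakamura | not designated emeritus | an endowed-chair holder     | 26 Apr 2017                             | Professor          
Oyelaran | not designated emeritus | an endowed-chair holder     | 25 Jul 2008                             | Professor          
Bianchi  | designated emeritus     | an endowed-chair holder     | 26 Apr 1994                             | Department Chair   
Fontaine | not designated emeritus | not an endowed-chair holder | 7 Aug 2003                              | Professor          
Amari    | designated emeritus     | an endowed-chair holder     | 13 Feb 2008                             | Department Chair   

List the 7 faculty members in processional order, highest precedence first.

Amari, Bianchi, Nakamura, Oyelaran, Fontaine, Kapoor, Leclerc

By current position: Amari and Bianchi (Department Chair); then Nakamura, Oyelaran, Fontaine and Kapoor (Professor); then Leclerc (Associate Professor).
Amari and Bianchi are each designated emeritus, so the next rule applies.
Amari and Bianchi are each an endowed-chair holder, so the next rule applies.
Among Amari and Bianchi, alphabetically by surname: Amari before Bianchi.
Nakamura, Oyelaran, Fontaine and Kapoor are each not designated emeritus, so the next rule applies.
Among Nakamura, Oyelaran, Fontaine and Kapoor, an endowed-chair holder before not an endowed-chair holder: Nakamura and Oyelaran (an endowed-chair holder) before Fontaine and Kapoor (not an endowed-chair holder).
Among Nakamura and Oyelaran, alphabetically by surname: Nakamura before Oyelaran.
Among Fontaine and Kapoor, alphabetically by surname: Fontaine before Kapoor.
Full order: Amari, Bianchi, Nakamura, Oyelaran, Fontaine, Kapoor, Leclerc.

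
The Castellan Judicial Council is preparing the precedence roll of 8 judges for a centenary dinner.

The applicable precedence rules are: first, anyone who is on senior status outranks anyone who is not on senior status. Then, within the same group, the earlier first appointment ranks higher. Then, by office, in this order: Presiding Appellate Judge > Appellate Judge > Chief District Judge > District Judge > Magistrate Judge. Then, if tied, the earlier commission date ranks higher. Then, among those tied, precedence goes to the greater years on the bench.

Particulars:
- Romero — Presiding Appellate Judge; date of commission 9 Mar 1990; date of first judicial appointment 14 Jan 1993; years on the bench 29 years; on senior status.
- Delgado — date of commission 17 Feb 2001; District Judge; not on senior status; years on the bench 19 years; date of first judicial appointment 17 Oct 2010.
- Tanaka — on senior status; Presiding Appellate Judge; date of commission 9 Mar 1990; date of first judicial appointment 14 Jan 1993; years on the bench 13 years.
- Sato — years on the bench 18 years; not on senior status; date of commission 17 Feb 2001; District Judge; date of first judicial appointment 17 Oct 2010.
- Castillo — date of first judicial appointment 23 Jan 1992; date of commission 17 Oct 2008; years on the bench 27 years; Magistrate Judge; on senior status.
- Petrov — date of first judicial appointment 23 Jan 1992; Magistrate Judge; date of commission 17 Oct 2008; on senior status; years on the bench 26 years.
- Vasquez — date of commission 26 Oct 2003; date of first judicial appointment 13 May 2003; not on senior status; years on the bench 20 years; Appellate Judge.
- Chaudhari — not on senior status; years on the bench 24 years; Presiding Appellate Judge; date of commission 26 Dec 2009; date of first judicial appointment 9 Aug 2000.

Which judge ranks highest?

By the first rule: Castillo, Petrov, Romero and Tanaka (each on senior status); then Chaudhari, Vasquez, Delgado and Sato (each not on senior status).
Among Castillo, Petrov, Romero and Tanaka, by date of first judicial appointment (earlier first): Castillo and Petrov (23 Jan 1992) before Romero and Tanaka (14 Jan 1993).
Castillo and Petrov are each Magistrate Judge, so the next rule applies.
Castillo and Petrov both have date of commission 17 Oct 2008, so the next rule applies.
Among Castillo and Petrov, by years on the bench (higher first): Castillo (27 years) before Petrov (26 years).
Romero and Tanaka are each Presiding Appellate Judge, so the next rule applies.
Romero and Tanaka both have date of commission 9 Mar 1990, so the next rule applies.
Among Romero and Tanaka, by years on the bench (higher first): Romero (29 years) before Tanaka (13 years).
Among Chaudhari, Vasquez, Delgado and Sato, by date of first judicial appointment (earlier first): Chaudhari (9 Aug 2000) before Vasquez (13 May 2003) before Delgado and Sato (17 Oct 2010).
Delgado and Sato are each District Judge, so the next rule applies.
Delgado and Sato both have date of commission 17 Feb 2001, so the next rule applies.
Among Delgado and Sato, by years on the bench (higher first): Delgado (19 years) before Sato (18 years).
Order: Castillo, Petrov, Romero, Tanaka, Chaudhari, Vasquez, Delgado, Sato.

Castillo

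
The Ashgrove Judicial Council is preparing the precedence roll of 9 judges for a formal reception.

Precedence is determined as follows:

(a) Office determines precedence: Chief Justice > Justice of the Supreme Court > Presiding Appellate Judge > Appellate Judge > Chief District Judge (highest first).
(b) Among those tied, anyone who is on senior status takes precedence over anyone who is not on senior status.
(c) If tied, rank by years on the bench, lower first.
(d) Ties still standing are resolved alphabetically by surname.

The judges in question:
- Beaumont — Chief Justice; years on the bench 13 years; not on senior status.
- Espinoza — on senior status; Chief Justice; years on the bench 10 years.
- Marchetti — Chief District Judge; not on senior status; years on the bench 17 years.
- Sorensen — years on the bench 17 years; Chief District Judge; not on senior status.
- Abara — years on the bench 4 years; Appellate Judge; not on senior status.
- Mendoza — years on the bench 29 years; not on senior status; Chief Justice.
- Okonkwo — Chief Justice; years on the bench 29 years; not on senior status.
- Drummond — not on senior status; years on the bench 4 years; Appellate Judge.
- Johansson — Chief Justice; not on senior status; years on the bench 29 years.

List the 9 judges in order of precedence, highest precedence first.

Espinoza, Beaumont, Johansson, Mendoza, Okonkwo, Abara, Drummond, Marchetti, Sorensen

By office: Espinoza, Beaumont, Johansson, Mendoza and Okonkwo (Chief Justice); then Abara and Drummond (Appellate Judge); then Marchetti and Sorensen (Chief District Judge).
Among Espinoza, Beaumont, Johansson, Mendoza and Okonkwo, on senior status before not on senior status: Espinoza (on senior status) before Beaumont, Johansson, Mendoza and Okonkwo (not on senior status).
Among Beaumont, Johansson, Mendoza and Okonkwo, by years on the bench (lower first): Beaumont (13 years) before Johansson, Mendoza and Okonkwo (29 years).
Among Johansson, Mendoza and Okonkwo, alphabetically by surname: Johansson before Mendoza before Okonkwo.
Abara and Drummond are each not on senior status, so the next rule applies.
Abara and Drummond both have years on the bench 4 years, so the next rule applies.
Among Abara and Drummond, alphabetically by surname: Abara before Drummond.
Marchetti and Sorensen are each not on senior status, so the next rule applies.
Marchetti and Sorensen both have years on the bench 17 years, so the next rule applies.
Among Marchetti and Sorensen, alphabetically by surname: Marchetti before Sorensen.
Full order: Espinoza, Beaumont, Johansson, Mendoza, Okonkwo, Abara, Drummond, Marchetti, Sorensen.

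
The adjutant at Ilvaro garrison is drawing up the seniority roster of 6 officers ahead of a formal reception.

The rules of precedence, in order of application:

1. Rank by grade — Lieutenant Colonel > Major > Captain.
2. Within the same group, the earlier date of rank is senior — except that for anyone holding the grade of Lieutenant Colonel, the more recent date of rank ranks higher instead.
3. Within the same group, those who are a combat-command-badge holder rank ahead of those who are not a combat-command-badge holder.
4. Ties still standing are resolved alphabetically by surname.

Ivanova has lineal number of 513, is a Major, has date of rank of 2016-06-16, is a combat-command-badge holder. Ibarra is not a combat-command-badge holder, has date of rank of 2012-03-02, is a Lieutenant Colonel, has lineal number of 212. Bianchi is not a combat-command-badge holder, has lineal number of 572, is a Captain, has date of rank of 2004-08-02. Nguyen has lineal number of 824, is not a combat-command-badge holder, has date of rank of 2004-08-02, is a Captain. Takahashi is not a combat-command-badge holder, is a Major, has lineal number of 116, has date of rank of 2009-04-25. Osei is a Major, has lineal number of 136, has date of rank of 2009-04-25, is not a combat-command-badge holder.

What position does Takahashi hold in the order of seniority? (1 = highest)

By grade: Ibarra (Lieutenant Colonel); then Osei, Takahashi and Ivanova (Major); then Bianchi and Nguyen (Captain).
Among Osei, Takahashi and Ivanova, by date of rank (earlier first): Osei and Takahashi (2009-04-25) before Ivanova (2016-06-16).
Osei and Takahashi are each not a combat-command-badge holder, so the next rule applies.
Among Osei and Takahashi, alphabetically by surname: Osei before Takahashi.
Bianchi and Nguyen both have date of rank 2004-08-02, so the next rule applies.
Bianchi and Nguyen are each not a combat-command-badge holder, so the next rule applies.
Among Bianchi and Nguyen, alphabetically by surname: Bianchi before Nguyen.
Order: Ibarra, Osei, Takahashi, Ivanova, Bianchi, Nguyen. So position 3.

3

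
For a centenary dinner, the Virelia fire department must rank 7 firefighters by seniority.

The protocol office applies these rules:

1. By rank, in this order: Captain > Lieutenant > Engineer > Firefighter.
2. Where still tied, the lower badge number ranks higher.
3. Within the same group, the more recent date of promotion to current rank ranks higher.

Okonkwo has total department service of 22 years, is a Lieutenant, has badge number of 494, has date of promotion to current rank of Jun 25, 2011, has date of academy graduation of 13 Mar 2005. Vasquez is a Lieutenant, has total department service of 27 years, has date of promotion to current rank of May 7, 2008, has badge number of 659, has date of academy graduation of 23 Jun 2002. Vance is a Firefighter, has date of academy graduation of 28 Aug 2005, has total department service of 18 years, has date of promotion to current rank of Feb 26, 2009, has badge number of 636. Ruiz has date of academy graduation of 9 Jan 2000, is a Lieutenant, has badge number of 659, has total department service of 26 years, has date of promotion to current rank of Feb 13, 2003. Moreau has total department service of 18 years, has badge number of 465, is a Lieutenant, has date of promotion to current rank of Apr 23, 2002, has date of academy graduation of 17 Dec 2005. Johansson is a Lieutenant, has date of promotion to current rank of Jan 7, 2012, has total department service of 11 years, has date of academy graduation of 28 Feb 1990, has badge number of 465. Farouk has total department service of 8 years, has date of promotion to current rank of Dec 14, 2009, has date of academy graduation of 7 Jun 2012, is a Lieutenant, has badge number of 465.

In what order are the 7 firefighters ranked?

By rank: Johansson, Farouk, Moreau, Okonkwo, Vasquez and Ruiz (Lieutenant); then Vance (Firefighter).
Among Johansson, Farouk, Moreau, Okonkwo, Vasquez and Ruiz, by badge number (lower first): Johansson, Farouk and Moreau (465) before Okonkwo (494) before Vasquez and Ruiz (659).
Among Johansson, Farouk and Moreau, by date of promotion to current rank (later first): Johansson (Jan 7, 2012) before Farouk (Dec 14, 2009) before Moreau (Apr 23, 2002).
Among Vasquez and Ruiz, by date of promotion to current rank (later first): Vasquez (May 7, 2008) before Ruiz (Feb 13, 2003).
Full order: Johansson, Farouk, Moreau, Okonkwo, Vasquez, Ruiz, Vance.

Johansson, Farouk, Moreau, Okonkwo, Vasquez, Ruiz, Vance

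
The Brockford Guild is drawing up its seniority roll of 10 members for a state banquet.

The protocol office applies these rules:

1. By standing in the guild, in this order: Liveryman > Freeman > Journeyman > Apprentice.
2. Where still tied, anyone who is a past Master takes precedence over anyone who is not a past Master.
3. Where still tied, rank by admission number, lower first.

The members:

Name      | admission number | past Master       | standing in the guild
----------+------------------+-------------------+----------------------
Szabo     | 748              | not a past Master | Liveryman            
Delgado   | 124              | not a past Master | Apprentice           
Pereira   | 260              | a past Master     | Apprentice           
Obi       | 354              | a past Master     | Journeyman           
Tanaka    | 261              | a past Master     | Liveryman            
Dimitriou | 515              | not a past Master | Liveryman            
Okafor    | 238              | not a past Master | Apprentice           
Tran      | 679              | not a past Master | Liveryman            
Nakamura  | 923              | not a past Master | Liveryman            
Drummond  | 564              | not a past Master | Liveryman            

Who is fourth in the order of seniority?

Tran

By standing in the guild: Tanaka, Dimitriou, Drummond, Tran, Szabo and Nakamura (Liveryman); then Obi (Journeyman); then Pereira, Delgado and Okafor (Apprentice).
Among Tanaka, Dimitriou, Drummond, Tran, Szabo and Nakamura, a past Master before not a past Master: Tanaka (a past Master) before Dimitriou, Drummond, Tran, Szabo and Nakamura (not a past Master).
Among Dimitriou, Drummond, Tran, Szabo and Nakamura, by admission number (lower first): Dimitriou (515) before Drummond (564) before Tran (679) before Szabo (748) before Nakamura (923).
Among Pereira, Delgado and Okafor, a past Master before not a past Master: Pereira (a past Master) before Delgado and Okafor (not a past Master).
Among Delgado and Okafor, by admission number (lower first): Delgado (124) before Okafor (238).
Order: Tanaka, Dimitriou, Drummond, Tran, Szabo, Nakamura, Obi, Pereira, Delgado, Okafor.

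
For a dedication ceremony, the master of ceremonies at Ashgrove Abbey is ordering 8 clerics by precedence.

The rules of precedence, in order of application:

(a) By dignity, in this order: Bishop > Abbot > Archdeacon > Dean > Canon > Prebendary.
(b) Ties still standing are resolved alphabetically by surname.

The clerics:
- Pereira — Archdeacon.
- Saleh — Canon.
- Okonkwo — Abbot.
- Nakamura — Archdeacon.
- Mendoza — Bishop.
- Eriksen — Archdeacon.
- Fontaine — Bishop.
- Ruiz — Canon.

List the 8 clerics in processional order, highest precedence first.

By dignity: Fontaine and Mendoza (Bishop); then Okonkwo (Abbot); then Eriksen, Nakamura and Pereira (Archdeacon); then Ruiz and Saleh (Canon).
Among Fontaine and Mendoza, alphabetically by surname: Fontaine before Mendoza.
Among Eriksen, Nakamura and Pereira, alphabetically by surname: Eriksen before Nakamura before Pereira.
Among Ruiz and Saleh, alphabetically by surname: Ruiz before Saleh.
Full order: Fontaine, Mendoza, Okonkwo, Eriksen, Nakamura, Pereira, Ruiz, Saleh.

Fontaine, Mendoza, Okonkwo, Eriksen, Nakamura, Pereira, Ruiz, Saleh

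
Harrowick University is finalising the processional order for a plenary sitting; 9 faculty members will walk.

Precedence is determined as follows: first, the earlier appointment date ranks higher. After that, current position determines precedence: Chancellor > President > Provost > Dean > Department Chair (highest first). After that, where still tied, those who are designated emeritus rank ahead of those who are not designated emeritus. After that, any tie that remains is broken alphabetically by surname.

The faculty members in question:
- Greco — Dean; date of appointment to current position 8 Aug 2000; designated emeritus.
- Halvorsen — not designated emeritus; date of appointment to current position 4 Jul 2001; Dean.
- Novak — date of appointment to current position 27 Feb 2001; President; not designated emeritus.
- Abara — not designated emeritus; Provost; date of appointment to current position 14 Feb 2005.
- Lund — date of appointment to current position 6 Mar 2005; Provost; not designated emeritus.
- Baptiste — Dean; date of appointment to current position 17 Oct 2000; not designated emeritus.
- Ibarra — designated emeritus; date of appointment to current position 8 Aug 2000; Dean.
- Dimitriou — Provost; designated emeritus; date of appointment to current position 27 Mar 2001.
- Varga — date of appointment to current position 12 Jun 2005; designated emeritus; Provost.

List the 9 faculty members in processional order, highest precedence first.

Greco, Ibarra, Baptiste, Novak, Dimitriou, Halvorsen, Abara, Lund, Varga

By date of appointment to current position (earlier first): Greco and Ibarra (both 8 Aug 2000); then Baptiste (17 Oct 2000); then Novak (27 Feb 2001); then Dimitriou (27 Mar 2001); then Halvorsen (4 Jul 2001); then Abara (14 Feb 2005); then Lund (6 Mar 2005); then Varga (12 Jun 2005).
Greco and Ibarra are each Dean, so the next rule applies.
Greco and Ibarra are each designated emeritus, so the next rule applies.
Among Greco and Ibarra, alphabetically by surname: Greco before Ibarra.
Full order: Greco, Ibarra, Baptiste, Novak, Dimitriou, Halvorsen, Abara, Lund, Varga.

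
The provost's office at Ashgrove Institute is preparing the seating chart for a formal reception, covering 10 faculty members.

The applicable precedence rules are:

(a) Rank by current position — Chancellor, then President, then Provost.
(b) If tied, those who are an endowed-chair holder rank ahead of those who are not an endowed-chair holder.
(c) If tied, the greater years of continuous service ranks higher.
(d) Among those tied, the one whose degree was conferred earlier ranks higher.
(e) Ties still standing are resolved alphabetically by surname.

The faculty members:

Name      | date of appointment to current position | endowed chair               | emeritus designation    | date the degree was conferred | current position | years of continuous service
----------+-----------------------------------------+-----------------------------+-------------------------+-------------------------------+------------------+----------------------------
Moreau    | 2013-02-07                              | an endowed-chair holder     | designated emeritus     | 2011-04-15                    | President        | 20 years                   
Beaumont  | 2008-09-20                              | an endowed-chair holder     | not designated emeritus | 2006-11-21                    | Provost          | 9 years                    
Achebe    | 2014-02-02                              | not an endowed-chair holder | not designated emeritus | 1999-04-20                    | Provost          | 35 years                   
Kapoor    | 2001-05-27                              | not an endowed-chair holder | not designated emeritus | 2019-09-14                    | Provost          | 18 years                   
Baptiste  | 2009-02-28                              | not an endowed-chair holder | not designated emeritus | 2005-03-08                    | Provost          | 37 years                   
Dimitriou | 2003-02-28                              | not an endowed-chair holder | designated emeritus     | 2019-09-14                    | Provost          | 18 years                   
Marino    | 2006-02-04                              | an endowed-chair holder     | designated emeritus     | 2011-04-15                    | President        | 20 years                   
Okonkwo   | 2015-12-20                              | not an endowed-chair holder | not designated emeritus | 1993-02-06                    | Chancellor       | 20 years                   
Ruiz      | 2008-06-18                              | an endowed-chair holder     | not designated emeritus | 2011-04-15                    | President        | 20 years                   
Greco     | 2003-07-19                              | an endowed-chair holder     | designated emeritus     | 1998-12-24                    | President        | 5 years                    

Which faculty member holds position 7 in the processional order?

By current position: Okonkwo (Chancellor); then Marino, Moreau, Ruiz and Greco (President); then Beaumont, Baptiste, Achebe, Dimitriou and Kapoor (Provost).
Marino, Moreau, Ruiz and Greco are each an endowed-chair holder, so the next rule applies.
Among Marino, Moreau, Ruiz and Greco, by years of continuous service (higher first): Marino, Moreau and Ruiz (20 years) before Greco (5 years).
Marino, Moreau and Ruiz all have date the degree was conferred 2011-04-15, so the next rule applies.
Among Marino, Moreau and Ruiz, alphabetically by surname: Marino before Moreau before Ruiz.
Among Beaumont, Baptiste, Achebe, Dimitriou and Kapoor, an endowed-chair holder before not an endowed-chair holder: Beaumont (an endowed-chair holder) before Baptiste, Achebe, Dimitriou and Kapoor (not an endowed-chair holder).
Among Baptiste, Achebe, Dimitriou and Kapoor, by years of continuous service (higher first): Baptiste (37 years) before Achebe (35 years) before Dimitriou and Kapoor (18 years).
Dimitriou and Kapoor both have date the degree was conferred 2019-09-14, so the next rule applies.
Among Dimitriou and Kapoor, alphabetically by surname: Dimitriou before Kapoor.
Order: Okonkwo, Marino, Moreau, Ruiz, Greco, Beaumont, Baptiste, Achebe, Dimitriou, Kapoor.

Baptiste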